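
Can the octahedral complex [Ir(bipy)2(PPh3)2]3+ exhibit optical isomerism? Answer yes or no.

In an octahedral complex each vertex has one trans partner and four cis neighbours.
Each bipy is bidentate and must span two cis positions.
The distinct arrangements are (2 in all): PPh3 trans; PPh3 cis (chiral).
One of these lacks any improper symmetry element and so occurs as an enantiomeric pair, giving 2 + 1 = 3 stereoisomers in total.

yes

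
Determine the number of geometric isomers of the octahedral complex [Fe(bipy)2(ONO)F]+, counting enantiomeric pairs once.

2

An octahedron has six vertices in three trans pairs; every non-trans pair is cis.
Each bipy is bidentate and must span two cis positions.
Systematic placement gives 2 geometric isomers: ONO and F mutually trans; ONO and F mutually cis (chiral).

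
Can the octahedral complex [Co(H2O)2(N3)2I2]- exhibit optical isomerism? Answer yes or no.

yes

The six octahedral sites form three mutually perpendicular trans pairs.
The distinct arrangements are (5 in all): H2O trans, N3 trans, I trans; H2O trans, N3 cis, I cis; H2O cis, N3 trans, I cis; H2O cis, N3 cis, I cis (chiral); H2O cis, N3 cis, I trans.
One of these lacks any improper symmetry element and so occurs as an enantiomeric pair, giving 5 + 1 = 6 stereoisomers in total.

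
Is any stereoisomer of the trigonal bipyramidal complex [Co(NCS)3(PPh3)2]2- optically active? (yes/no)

A trigonal bipyramid has two axial and three equatorial sites, which are chemically inequivalent.
There are 3 geometric isomers: PPh3 both equatorial; PPh3 one axial, one equatorial; PPh3 both axial.
Each arrangement has an internal mirror plane or centre of symmetry, so none is chiral.

no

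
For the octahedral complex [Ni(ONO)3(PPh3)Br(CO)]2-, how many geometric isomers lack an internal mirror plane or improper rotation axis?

1

The six octahedral sites form three mutually perpendicular trans pairs.
There are 4 geometric isomers: ONO mer (3 arrangements); ONO fac (chiral).
One of these lacks any improper symmetry element and so occurs as an enantiomeric pair, giving 4 + 1 = 5 stereoisomers in total.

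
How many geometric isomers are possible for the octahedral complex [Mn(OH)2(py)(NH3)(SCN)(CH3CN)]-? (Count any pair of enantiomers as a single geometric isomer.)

9

An octahedron has six vertices in three trans pairs; every non-trans pair is cis.
Systematic enumeration (placing each ligand type in turn and discarding arrangements equivalent by rotation or reflection) gives 9 geometric isomers.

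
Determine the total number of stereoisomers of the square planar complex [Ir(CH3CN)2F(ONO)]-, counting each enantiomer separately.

2

A square has two trans pairs of vertices; adjacent vertices are cis.
Systematic placement gives 2 geometric isomers: CH3CN cis; CH3CN trans.
Each arrangement has an internal mirror plane or centre of symmetry, so none is chiral.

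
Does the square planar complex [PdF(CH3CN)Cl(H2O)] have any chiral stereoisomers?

no

A square has two trans pairs of vertices; adjacent vertices are cis.
Working through the distinct placements yields 3 geometric isomers: (CH3CN/F trans, Cl/H2O trans); (CH3CN/H2O trans, Cl/F trans); (CH3CN/Cl trans, F/H2O trans).
Each arrangement has an internal mirror plane or centre of symmetry, so none is chiral.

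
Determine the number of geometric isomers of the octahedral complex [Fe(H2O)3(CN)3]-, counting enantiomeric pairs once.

2

The six octahedral sites form three mutually perpendicular trans pairs.
Working through the distinct placements yields 2 geometric isomers: H2O mer; H2O fac.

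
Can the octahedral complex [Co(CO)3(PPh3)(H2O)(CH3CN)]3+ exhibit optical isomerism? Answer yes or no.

yes

An octahedron has six vertices in three trans pairs; every non-trans pair is cis.
The distinct arrangements are (4 in all): CO mer (3 arrangements); CO fac (chiral).
One of these lacks any improper symmetry element and so occurs as an enantiomeric pair, giving 4 + 1 = 5 stereoisomers in total.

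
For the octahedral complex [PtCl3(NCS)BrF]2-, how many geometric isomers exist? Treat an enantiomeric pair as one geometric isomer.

An octahedron has six vertices in three trans pairs; every non-trans pair is cis.
Working through the distinct placements yields 4 geometric isomers: Cl mer (3 arrangements); Cl fac (chiral).

4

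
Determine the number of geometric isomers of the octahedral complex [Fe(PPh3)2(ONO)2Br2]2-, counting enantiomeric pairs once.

There are 5 geometric isomers: PPh3 trans, ONO trans, Br trans; PPh3 cis, ONO cis, Br trans; PPh3 trans, ONO cis, Br cis; PPh3 cis, ONO cis, Br cis (chiral); PPh3 cis, ONO trans, Br cis.

5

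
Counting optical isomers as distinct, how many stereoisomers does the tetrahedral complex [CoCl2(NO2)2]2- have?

In a tetrahedral complex all four positions are equivalent and every pair of ligands is adjacent — there is no cis/trans distinction.
Only one geometric arrangement is possible.

1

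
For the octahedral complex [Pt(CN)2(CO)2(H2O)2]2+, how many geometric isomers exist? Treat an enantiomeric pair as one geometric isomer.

Working through the distinct placements yields 5 geometric isomers: CN trans, CO trans, H2O trans; CN trans, CO cis, H2O cis; CN cis, CO cis, H2O trans; CN cis, CO cis, H2O cis (chiral); CN cis, CO trans, H2O cis.

5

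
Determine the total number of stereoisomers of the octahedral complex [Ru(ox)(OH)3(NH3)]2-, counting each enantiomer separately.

2

Each ox is bidentate and must span two cis positions.
The distinct arrangements are (2 in all): OH fac; OH mer.
Each arrangement has an internal mirror plane or centre of symmetry, so none is chiral.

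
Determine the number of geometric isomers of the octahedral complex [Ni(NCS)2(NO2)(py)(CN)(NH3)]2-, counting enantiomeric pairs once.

9

Placing the ligands in turn and identifying arrangements related by rotation or reflection leaves 9 distinct geometric isomers.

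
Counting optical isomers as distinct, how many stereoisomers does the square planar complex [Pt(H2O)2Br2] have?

2

In a square planar complex each vertex has one trans partner and two cis neighbours.
Systematic placement gives 2 geometric isomers: H2O cis; H2O trans.
Each arrangement has an internal mirror plane or centre of symmetry, so none is chiral.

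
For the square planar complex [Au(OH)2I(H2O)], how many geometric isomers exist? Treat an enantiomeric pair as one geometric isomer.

Working through the distinct placements yields 2 geometric isomers: OH cis; OH trans.

2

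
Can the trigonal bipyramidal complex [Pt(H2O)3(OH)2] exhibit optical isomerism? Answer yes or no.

no

Systematic placement gives 3 geometric isomers: OH both equatorial; OH one axial, one equatorial; OH both axial.
Each arrangement has an internal mirror plane or centre of symmetry, so none is chiral.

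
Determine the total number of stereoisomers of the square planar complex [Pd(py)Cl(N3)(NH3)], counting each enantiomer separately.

3

A square has two trans pairs of vertices; adjacent vertices are cis.
Systematic placement gives 3 geometric isomers: (Cl/NH3 trans, N3/py trans); (Cl/py trans, N3/NH3 trans); (Cl/N3 trans, NH3/py trans).
Each arrangement has an internal mirror plane or centre of symmetry, so none is chiral.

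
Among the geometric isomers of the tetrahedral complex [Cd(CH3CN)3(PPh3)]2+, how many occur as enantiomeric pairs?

0

In a tetrahedral complex all four positions are equivalent and every pair of ligands is adjacent — there is no cis/trans distinction.
Only one geometric arrangement is possible.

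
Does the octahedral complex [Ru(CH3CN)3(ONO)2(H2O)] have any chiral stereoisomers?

The distinct arrangements are (3 in all): CH3CN mer, ONO trans; CH3CN mer, ONO cis; CH3CN fac, ONO cis.
Each arrangement has an internal mirror plane or centre of symmetry, so none is chiral.

no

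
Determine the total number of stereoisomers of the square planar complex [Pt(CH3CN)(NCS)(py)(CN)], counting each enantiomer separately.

In a square planar complex each vertex has one trans partner and two cis neighbours.
Systematic placement gives 3 geometric isomers: (CH3CN/NCS trans, CN/py trans); (CH3CN/py trans, CN/NCS trans); (CH3CN/CN trans, NCS/py trans).
Each arrangement has an internal mirror plane or centre of symmetry, so none is chiral.

3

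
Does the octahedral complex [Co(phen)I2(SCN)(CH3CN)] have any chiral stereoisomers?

yes

An octahedron has six vertices in three trans pairs; every non-trans pair is cis.
Each phen is bidentate and must span two cis positions.
There are 4 geometric isomers: I cis (3 arrangements, 2 chiral); I trans.
Of these, 2 lack any improper symmetry element and so occur as enantiomeric pairs, giving 4 + 2 = 6 stereoisomers in total.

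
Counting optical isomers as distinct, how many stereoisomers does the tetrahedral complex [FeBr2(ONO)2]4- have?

1

All four vertices of a tetrahedron are equivalent and mutually adjacent, so cis/trans isomerism cannot arise.
Only one geometric arrangement is possible.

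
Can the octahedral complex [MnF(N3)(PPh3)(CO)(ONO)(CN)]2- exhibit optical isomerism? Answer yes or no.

yes

The six octahedral sites form three mutually perpendicular trans pairs.
Placing the ligands in turn and identifying arrangements related by rotation or reflection leaves 15 distinct geometric isomers.
Of these, 15 lack any improper symmetry element and so occur as enantiomeric pairs, giving 15 + 15 = 30 stereoisomers in total.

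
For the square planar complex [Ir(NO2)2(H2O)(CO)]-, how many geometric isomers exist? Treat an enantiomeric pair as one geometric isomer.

Working through the distinct placements yields 2 geometric isomers: NO2 cis; NO2 trans.

2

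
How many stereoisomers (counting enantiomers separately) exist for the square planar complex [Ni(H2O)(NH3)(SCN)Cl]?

3

In a square planar complex each vertex has one trans partner and two cis neighbours.
Systematic placement gives 3 geometric isomers: (Cl/NH3 trans, H2O/SCN trans); (Cl/SCN trans, H2O/NH3 trans); (Cl/H2O trans, NH3/SCN trans).
Each arrangement has an internal mirror plane or centre of symmetry, so none is chiral.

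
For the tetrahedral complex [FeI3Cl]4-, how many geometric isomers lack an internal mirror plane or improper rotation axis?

0

Only one geometric arrangement is possible.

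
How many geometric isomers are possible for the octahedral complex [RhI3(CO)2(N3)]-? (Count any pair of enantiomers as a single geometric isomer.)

3

The six octahedral sites form three mutually perpendicular trans pairs.
There are 3 geometric isomers: I mer, CO trans; I fac, CO cis; I mer, CO cis.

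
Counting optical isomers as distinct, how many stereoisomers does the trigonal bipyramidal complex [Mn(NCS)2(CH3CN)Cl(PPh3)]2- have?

In a trigonal bipyramid the two axial positions differ from the three equatorial ones.
Exhaustive case analysis gives 7 geometric isomers.
Of these, 3 lack any improper symmetry element and so occur as enantiomeric pairs, giving 7 + 3 = 10 stereoisomers in total.

10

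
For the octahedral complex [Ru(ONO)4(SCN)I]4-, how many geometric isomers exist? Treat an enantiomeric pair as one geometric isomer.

2

The six octahedral sites form three mutually perpendicular trans pairs.
The distinct arrangements are (2 in all): SCN and I mutually cis; SCN and I mutually trans.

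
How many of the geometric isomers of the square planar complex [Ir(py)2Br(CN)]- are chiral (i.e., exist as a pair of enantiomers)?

0

In a square planar complex each vertex has one trans partner and two cis neighbours.
Systematic placement gives 2 geometric isomers: py cis; py trans.
Each arrangement has an internal mirror plane or centre of symmetry, so none is chiral.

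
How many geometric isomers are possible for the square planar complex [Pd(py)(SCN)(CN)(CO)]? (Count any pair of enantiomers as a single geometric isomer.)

3

A square has two trans pairs of vertices; adjacent vertices are cis.
Systematic placement gives 3 geometric isomers: (CN/SCN trans, CO/py trans); (CN/py trans, CO/SCN trans); (CN/CO trans, SCN/py trans).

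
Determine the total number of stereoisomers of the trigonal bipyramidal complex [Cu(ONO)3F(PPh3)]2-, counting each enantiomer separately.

4

A trigonal bipyramid has two axial and three equatorial sites, which are chemically inequivalent.
There are 4 geometric isomers: F axial, PPh3 equatorial; F axial, PPh3 axial; F equatorial, PPh3 equatorial; F equatorial, PPh3 axial.
Each arrangement has an internal mirror plane or centre of symmetry, so none is chiral.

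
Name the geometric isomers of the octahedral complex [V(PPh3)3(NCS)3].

An octahedron has six vertices in three trans pairs; every non-trans pair is cis.
Working through the distinct placements yields 2 geometric isomers: PPh3 mer; PPh3 fac.

fac and mer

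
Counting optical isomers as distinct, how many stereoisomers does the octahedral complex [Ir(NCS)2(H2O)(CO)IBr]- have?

15

Systematic enumeration (placing each ligand type in turn and discarding arrangements equivalent by rotation or reflection) gives 9 geometric isomers.
Of these, 6 lack any improper symmetry element and so occur as enantiomeric pairs, giving 9 + 6 = 15 stereoisomers in total.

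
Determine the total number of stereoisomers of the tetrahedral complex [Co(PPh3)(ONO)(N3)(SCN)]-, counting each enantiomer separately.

In a tetrahedral complex all four positions are equivalent and every pair of ligands is adjacent — there is no cis/trans distinction.
Only one geometric arrangement is possible; it has no improper symmetry element, so it exists as a pair of enantiomers (2 stereoisomers).

2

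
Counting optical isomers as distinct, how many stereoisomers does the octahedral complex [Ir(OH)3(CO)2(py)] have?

The six octahedral sites form three mutually perpendicular trans pairs.
Working through the distinct placements yields 3 geometric isomers: OH mer, CO trans; OH fac, CO cis; OH mer, CO cis.
Each arrangement has an internal mirror plane or centre of symmetry, so none is chiral.

3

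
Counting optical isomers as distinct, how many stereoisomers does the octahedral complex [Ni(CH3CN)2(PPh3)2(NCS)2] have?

In an octahedral complex each vertex has one trans partner and four cis neighbours.
There are 5 geometric isomers: CH3CN trans, PPh3 trans, NCS trans; CH3CN trans, PPh3 cis, NCS cis; CH3CN cis, PPh3 trans, NCS cis; CH3CN cis, PPh3 cis, NCS cis (chiral); CH3CN cis, PPh3 cis, NCS trans.
One of these lacks any improper symmetry element and so occurs as an enantiomeric pair, giving 5 + 1 = 6 stereoisomers in total.

6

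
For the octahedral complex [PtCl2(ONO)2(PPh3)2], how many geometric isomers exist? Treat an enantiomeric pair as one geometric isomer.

The six octahedral sites form three mutually perpendicular trans pairs.
Working through the distinct placements yields 5 geometric isomers: Cl trans, ONO trans, PPh3 trans; Cl trans, ONO cis, PPh3 cis; Cl cis, ONO cis, PPh3 trans; Cl cis, ONO cis, PPh3 cis (chiral); Cl cis, ONO trans, PPh3 cis.

5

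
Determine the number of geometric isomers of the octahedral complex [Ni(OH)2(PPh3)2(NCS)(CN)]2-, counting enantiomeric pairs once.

6

In an octahedral complex each vertex has one trans partner and four cis neighbours.
Systematic placement gives 6 geometric isomers: OH trans, PPh3 trans; OH cis, PPh3 cis (3 arrangements, 2 chiral); OH cis, PPh3 trans; OH trans, PPh3 cis.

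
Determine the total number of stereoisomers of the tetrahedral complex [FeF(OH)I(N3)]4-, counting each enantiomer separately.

2

In a tetrahedral complex all four positions are equivalent and every pair of ligands is adjacent — there is no cis/trans distinction.
Only one geometric arrangement is possible; it has no improper symmetry element, so it exists as a pair of enantiomers (2 stereoisomers).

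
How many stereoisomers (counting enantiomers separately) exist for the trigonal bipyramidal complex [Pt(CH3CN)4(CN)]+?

The distinct arrangements are (2 in all): CN equatorial; CN axial.
Each arrangement has an internal mirror plane or centre of symmetry, so none is chiral.

2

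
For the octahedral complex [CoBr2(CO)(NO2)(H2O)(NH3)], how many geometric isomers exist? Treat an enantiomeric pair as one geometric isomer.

An octahedron has six vertices in three trans pairs; every non-trans pair is cis.
Exhaustive case analysis gives 9 geometric isomers.

9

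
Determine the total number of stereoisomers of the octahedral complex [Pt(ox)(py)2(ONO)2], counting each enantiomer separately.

4

In an octahedral complex each vertex has one trans partner and four cis neighbours.
Each ox is bidentate and must span two cis positions.
Working through the distinct placements yields 3 geometric isomers: py cis, ONO trans; py trans, ONO cis; py cis, ONO cis (chiral).
One of these lacks any improper symmetry element and so occurs as an enantiomeric pair, giving 3 + 1 = 4 stereoisomers in total.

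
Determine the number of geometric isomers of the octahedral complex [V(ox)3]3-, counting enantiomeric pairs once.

1

The six octahedral sites form three mutually perpendicular trans pairs.
Each ox is bidentate and must span two cis positions.
Only one geometric arrangement is possible; it has no improper symmetry element, so it exists as a pair of enantiomers (2 stereoisomers).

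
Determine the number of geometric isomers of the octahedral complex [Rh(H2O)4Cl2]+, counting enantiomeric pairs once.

2

The six octahedral sites form three mutually perpendicular trans pairs.
The distinct arrangements are (2 in all): Cl trans; Cl cis.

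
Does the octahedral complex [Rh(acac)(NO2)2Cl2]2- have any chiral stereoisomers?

yes

Each acac is bidentate and must span two cis positions.
The distinct arrangements are (3 in all): NO2 cis, Cl trans; NO2 cis, Cl cis (chiral); NO2 trans, Cl cis.
One of these lacks any improper symmetry element and so occurs as an enantiomeric pair, giving 3 + 1 = 4 stereoisomers in total.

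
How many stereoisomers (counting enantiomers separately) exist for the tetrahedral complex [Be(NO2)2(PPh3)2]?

1

In a tetrahedral complex all four positions are equivalent and every pair of ligands is adjacent — there is no cis/trans distinction.
Only one geometric arrangement is possible.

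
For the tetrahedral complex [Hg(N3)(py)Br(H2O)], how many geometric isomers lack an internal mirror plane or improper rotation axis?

1

All four vertices of a tetrahedron are equivalent and mutually adjacent, so cis/trans isomerism cannot arise.
Only one geometric arrangement is possible; it has no improper symmetry element, so it exists as a pair of enantiomers (2 stereoisomers).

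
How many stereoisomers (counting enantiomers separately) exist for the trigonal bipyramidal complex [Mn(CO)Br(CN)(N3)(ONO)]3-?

A trigonal bipyramid has two axial and three equatorial sites, which are chemically inequivalent.
Placing the ligands in turn and identifying arrangements related by rotation or reflection leaves 10 distinct geometric isomers.
Of these, 10 lack any improper symmetry element and so occur as enantiomeric pairs, giving 10 + 10 = 20 stereoisomers in total.

20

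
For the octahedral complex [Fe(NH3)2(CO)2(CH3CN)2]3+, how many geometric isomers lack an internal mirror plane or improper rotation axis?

In an octahedral complex each vertex has one trans partner and four cis neighbours.
Systematic placement gives 5 geometric isomers: NH3 trans, CO trans, CH3CN trans; NH3 cis, CO cis, CH3CN trans; NH3 trans, CO cis, CH3CN cis; NH3 cis, CO cis, CH3CN cis (chiral); NH3 cis, CO trans, CH3CN cis.
One of these lacks any improper symmetry element and so occurs as an enantiomeric pair, giving 5 + 1 = 6 stereoisomers in total.

1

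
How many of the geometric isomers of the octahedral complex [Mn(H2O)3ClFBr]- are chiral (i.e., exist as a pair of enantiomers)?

1

In an octahedral complex each vertex has one trans partner and four cis neighbours.
There are 4 geometric isomers: H2O mer (3 arrangements); H2O fac (chiral).
One of these lacks any improper symmetry element and so occurs as an enantiomeric pair, giving 4 + 1 = 5 stereoisomers in total.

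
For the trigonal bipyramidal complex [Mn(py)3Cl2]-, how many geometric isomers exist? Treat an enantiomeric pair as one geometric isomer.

Working through the distinct placements yields 3 geometric isomers: Cl both axial; Cl one axial, one equatorial; Cl both equatorial.

3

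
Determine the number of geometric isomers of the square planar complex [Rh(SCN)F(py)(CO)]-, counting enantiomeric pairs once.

A square has two trans pairs of vertices; adjacent vertices are cis.
The distinct arrangements are (3 in all): (CO/SCN trans, F/py trans); (CO/py trans, F/SCN trans); (CO/F trans, SCN/py trans).

3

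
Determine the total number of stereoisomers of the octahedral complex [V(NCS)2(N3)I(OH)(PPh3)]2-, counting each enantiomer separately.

The six octahedral sites form three mutually perpendicular trans pairs.
Placing the ligands in turn and identifying arrangements related by rotation or reflection leaves 9 distinct geometric isomers.
Of these, 6 lack any improper symmetry element and so occur as enantiomeric pairs, giving 9 + 6 = 15 stereoisomers in total.

15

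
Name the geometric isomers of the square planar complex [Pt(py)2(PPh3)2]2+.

Working through the distinct placements yields 2 geometric isomers: py cis; py trans.

cis and trans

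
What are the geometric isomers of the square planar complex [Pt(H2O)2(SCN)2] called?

In a square planar complex each vertex has one trans partner and two cis neighbours.
The distinct arrangements are (2 in all): H2O cis; H2O trans.

cis and trans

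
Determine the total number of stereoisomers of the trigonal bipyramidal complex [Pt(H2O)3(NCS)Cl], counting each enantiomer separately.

4

A trigonal bipyramid has two axial and three equatorial sites, which are chemically inequivalent.
The distinct arrangements are (4 in all): NCS equatorial, Cl axial; NCS axial, Cl axial; NCS equatorial, Cl equatorial; NCS axial, Cl equatorial.
Each arrangement has an internal mirror plane or centre of symmetry, so none is chiral.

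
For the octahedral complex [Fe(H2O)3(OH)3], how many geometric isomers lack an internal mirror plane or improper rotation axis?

0

An octahedron has six vertices in three trans pairs; every non-trans pair is cis.
Working through the distinct placements yields 2 geometric isomers: H2O mer; H2O fac.
Each arrangement has an internal mirror plane or centre of symmetry, so none is chiral.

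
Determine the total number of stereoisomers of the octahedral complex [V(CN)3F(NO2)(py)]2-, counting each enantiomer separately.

5

The six octahedral sites form three mutually perpendicular trans pairs.
Working through the distinct placements yields 4 geometric isomers: CN mer (3 arrangements); CN fac (chiral).
One of these lacks any improper symmetry element and so occurs as an enantiomeric pair, giving 4 + 1 = 5 stereoisomers in total.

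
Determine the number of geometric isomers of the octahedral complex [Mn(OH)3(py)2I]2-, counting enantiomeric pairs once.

3

Systematic placement gives 3 geometric isomers: OH mer, py trans; OH fac, py cis; OH mer, py cis.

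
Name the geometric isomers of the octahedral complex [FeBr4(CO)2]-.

An octahedron has six vertices in three trans pairs; every non-trans pair is cis.
The distinct arrangements are (2 in all): CO trans; CO cis.

cis and trans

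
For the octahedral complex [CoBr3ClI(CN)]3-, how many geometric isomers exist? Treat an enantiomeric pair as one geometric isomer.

The six octahedral sites form three mutually perpendicular trans pairs.
There are 4 geometric isomers: Br mer (3 arrangements); Br fac (chiral).

4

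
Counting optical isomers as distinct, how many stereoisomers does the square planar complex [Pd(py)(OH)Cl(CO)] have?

3

In a square planar complex each vertex has one trans partner and two cis neighbours.
The distinct arrangements are (3 in all): (CO/OH trans, Cl/py trans); (CO/py trans, Cl/OH trans); (CO/Cl trans, OH/py trans).
Each arrangement has an internal mirror plane or centre of symmetry, so none is chiral.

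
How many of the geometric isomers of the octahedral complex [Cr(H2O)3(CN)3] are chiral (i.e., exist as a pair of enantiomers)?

0

In an octahedral complex each vertex has one trans partner and four cis neighbours.
Working through the distinct placements yields 2 geometric isomers: H2O mer; H2O fac.
Each arrangement has an internal mirror plane or centre of symmetry, so none is chiral.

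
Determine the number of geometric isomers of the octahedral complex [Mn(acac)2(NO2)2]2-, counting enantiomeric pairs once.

The six octahedral sites form three mutually perpendicular trans pairs.
Each acac is bidentate and must span two cis positions.
The distinct arrangements are (2 in all): NO2 trans; NO2 cis (chiral).

2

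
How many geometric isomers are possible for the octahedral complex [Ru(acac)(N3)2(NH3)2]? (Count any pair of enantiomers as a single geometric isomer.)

In an octahedral complex each vertex has one trans partner and four cis neighbours.
Each acac is bidentate and must span two cis positions.
Systematic placement gives 3 geometric isomers: N3 trans, NH3 cis; N3 cis, NH3 cis (chiral); N3 cis, NH3 trans.

3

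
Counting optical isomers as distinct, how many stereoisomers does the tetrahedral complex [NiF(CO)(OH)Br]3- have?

Only one geometric arrangement is possible; it has no improper symmetry element, so it exists as a pair of enantiomers (2 stereoisomers).

2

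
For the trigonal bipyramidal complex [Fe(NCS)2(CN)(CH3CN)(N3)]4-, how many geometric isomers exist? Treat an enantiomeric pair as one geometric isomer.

7

In a trigonal bipyramid the two axial positions differ from the three equatorial ones.
Placing the ligands in turn and identifying arrangements related by rotation or reflection leaves 7 distinct geometric isomers.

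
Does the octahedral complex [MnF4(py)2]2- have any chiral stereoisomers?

no

Working through the distinct placements yields 2 geometric isomers: py trans; py cis.
Each arrangement has an internal mirror plane or centre of symmetry, so none is chiral.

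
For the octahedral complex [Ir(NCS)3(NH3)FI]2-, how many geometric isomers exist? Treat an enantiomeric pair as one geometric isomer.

There are 4 geometric isomers: NCS mer (3 arrangements); NCS fac (chiral).

4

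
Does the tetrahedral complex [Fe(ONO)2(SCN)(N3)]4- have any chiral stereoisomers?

In a tetrahedral complex all four positions are equivalent and every pair of ligands is adjacent — there is no cis/trans distinction.
Only one geometric arrangement is possible.

no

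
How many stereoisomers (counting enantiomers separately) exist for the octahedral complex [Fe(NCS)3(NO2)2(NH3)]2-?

In an octahedral complex each vertex has one trans partner and four cis neighbours.
Working through the distinct placements yields 3 geometric isomers: NCS mer, NO2 trans; NCS mer, NO2 cis; NCS fac, NO2 cis.
Each arrangement has an internal mirror plane or centre of symmetry, so none is chiral.

3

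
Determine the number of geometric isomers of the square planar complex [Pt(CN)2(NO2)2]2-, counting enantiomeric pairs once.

2

A square has two trans pairs of vertices; adjacent vertices are cis.
There are 2 geometric isomers: CN cis; CN trans.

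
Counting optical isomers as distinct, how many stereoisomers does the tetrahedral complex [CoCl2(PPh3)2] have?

1

Only one geometric arrangement is possible.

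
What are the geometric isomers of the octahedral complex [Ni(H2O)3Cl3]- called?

The six octahedral sites form three mutually perpendicular trans pairs.
The distinct arrangements are (2 in all): H2O mer; H2O fac.

fac and mer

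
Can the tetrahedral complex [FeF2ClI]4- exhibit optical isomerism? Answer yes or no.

no

All four vertices of a tetrahedron are equivalent and mutually adjacent, so cis/trans isomerism cannot arise.
Only one geometric arrangement is possible.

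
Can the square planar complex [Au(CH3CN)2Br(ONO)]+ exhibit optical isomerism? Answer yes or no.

A square has two trans pairs of vertices; adjacent vertices are cis.
Systematic placement gives 2 geometric isomers: CH3CN cis; CH3CN trans.
Each arrangement has an internal mirror plane or centre of symmetry, so none is chiral.

no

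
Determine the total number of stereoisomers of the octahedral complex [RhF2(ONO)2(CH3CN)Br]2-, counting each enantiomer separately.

8

The six octahedral sites form three mutually perpendicular trans pairs.
There are 6 geometric isomers: F trans, ONO trans; F cis, ONO cis (3 arrangements, 2 chiral); F cis, ONO trans; F trans, ONO cis.
Of these, 2 lack any improper symmetry element and so occur as enantiomeric pairs, giving 6 + 2 = 8 stereoisomers in total.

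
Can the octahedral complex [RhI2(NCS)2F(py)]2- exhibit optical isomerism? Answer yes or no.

yes

Working through the distinct placements yields 6 geometric isomers: I cis, NCS cis (3 arrangements, 2 chiral); I cis, NCS trans; I trans, NCS cis; I trans, NCS trans.
Of these, 2 lack any improper symmetry element and so occur as enantiomeric pairs, giving 6 + 2 = 8 stereoisomers in total.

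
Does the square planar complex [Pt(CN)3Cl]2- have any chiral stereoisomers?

A square has two trans pairs of vertices; adjacent vertices are cis.
Only one geometric arrangement is possible.

no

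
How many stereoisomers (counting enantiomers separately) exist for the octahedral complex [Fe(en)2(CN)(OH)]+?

3

An octahedron has six vertices in three trans pairs; every non-trans pair is cis.
Each en is bidentate and must span two cis positions.
Systematic placement gives 2 geometric isomers: CN and OH mutually trans; CN and OH mutually cis (chiral).
One of these lacks any improper symmetry element and so occurs as an enantiomeric pair, giving 2 + 1 = 3 stereoisomers in total.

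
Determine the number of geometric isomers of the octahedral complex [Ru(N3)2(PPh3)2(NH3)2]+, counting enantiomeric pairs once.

Systematic placement gives 5 geometric isomers: N3 trans, PPh3 trans, NH3 trans; N3 trans, PPh3 cis, NH3 cis; N3 cis, PPh3 trans, NH3 cis; N3 cis, PPh3 cis, NH3 cis (chiral); N3 cis, PPh3 cis, NH3 trans.

5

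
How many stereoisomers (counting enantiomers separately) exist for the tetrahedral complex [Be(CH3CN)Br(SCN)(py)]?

In a tetrahedral complex all four positions are equivalent and every pair of ligands is adjacent — there is no cis/trans distinction.
Only one geometric arrangement is possible; it has no improper symmetry element, so it exists as a pair of enantiomers (2 stereoisomers).

2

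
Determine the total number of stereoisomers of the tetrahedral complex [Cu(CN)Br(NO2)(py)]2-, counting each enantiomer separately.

2

All four vertices of a tetrahedron are equivalent and mutually adjacent, so cis/trans isomerism cannot arise.
Only one geometric arrangement is possible; it has no improper symmetry element, so it exists as a pair of enantiomers (2 stereoisomers).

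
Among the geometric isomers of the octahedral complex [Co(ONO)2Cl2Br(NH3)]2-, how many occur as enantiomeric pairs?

An octahedron has six vertices in three trans pairs; every non-trans pair is cis.
Working through the distinct placements yields 6 geometric isomers: ONO trans, Cl cis; ONO cis, Cl cis (3 arrangements, 2 chiral); ONO trans, Cl trans; ONO cis, Cl trans.
Of these, 2 lack any improper symmetry element and so occur as enantiomeric pairs, giving 6 + 2 = 8 stereoisomers in total.

2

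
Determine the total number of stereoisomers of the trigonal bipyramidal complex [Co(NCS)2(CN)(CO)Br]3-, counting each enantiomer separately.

A trigonal bipyramid has two axial and three equatorial sites, which are chemically inequivalent.
Systematic enumeration (placing each ligand type in turn and discarding arrangements equivalent by rotation or reflection) gives 7 geometric isomers.
Of these, 3 lack any improper symmetry element and so occur as enantiomeric pairs, giving 7 + 3 = 10 stereoisomers in total.

10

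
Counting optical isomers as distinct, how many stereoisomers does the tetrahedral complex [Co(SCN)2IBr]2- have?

1

All four vertices of a tetrahedron are equivalent and mutually adjacent, so cis/trans isomerism cannot arise.
Only one geometric arrangement is possible.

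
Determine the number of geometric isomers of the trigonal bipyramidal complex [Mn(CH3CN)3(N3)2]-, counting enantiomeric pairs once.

Systematic placement gives 3 geometric isomers: N3 both equatorial; N3 one axial, one equatorial; N3 both axial.

3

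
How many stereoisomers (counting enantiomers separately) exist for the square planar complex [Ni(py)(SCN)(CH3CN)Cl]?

There are 3 geometric isomers: (CH3CN/SCN trans, Cl/py trans); (CH3CN/py trans, Cl/SCN trans); (CH3CN/Cl trans, SCN/py trans).
Each arrangement has an internal mirror plane or centre of symmetry, so none is chiral.

3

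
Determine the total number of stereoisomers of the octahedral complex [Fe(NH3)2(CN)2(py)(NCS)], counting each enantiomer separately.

8

In an octahedral complex each vertex has one trans partner and four cis neighbours.
Systematic placement gives 6 geometric isomers: NH3 cis, CN trans; NH3 trans, CN trans; NH3 cis, CN cis (3 arrangements, 2 chiral); NH3 trans, CN cis.
Of these, 2 lack any improper symmetry element and so occur as enantiomeric pairs, giving 6 + 2 = 8 stereoisomers in total.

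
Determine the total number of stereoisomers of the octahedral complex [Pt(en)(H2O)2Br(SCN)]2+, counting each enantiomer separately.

Each en is bidentate and must span two cis positions.
There are 4 geometric isomers: H2O cis (3 arrangements, 2 chiral); H2O trans.
Of these, 2 lack any improper symmetry element and so occur as enantiomeric pairs, giving 4 + 2 = 6 stereoisomers in total.

6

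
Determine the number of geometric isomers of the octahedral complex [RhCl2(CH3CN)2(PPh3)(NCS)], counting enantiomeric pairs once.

6

In an octahedral complex each vertex has one trans partner and four cis neighbours.
The distinct arrangements are (6 in all): Cl trans, CH3CN trans; Cl cis, CH3CN trans; Cl cis, CH3CN cis (3 arrangements, 2 chiral); Cl trans, CH3CN cis.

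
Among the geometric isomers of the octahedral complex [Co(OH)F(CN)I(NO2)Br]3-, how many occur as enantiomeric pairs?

In an octahedral complex each vertex has one trans partner and four cis neighbours.
Exhaustive case analysis gives 15 geometric isomers.
Of these, 15 lack any improper symmetry element and so occur as enantiomeric pairs, giving 15 + 15 = 30 stereoisomers in total.

15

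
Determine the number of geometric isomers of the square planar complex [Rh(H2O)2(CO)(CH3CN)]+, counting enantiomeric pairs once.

There are 2 geometric isomers: H2O cis; H2O trans.

2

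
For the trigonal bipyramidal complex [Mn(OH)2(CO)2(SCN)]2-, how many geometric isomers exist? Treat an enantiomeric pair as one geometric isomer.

5

A trigonal bipyramid has two axial and three equatorial sites, which are chemically inequivalent.
Systematic enumeration (placing each ligand type in turn and discarding arrangements equivalent by rotation or reflection) gives 5 geometric isomers.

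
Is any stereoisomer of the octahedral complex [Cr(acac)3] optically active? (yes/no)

yes

Each acac is bidentate and must span two cis positions.
Only one geometric arrangement is possible; it has no improper symmetry element, so it exists as a pair of enantiomers (2 stereoisomers).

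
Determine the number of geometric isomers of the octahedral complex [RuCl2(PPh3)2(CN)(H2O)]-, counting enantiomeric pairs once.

An octahedron has six vertices in three trans pairs; every non-trans pair is cis.
Working through the distinct placements yields 6 geometric isomers: Cl cis, PPh3 trans; Cl cis, PPh3 cis (3 arrangements, 2 chiral); Cl trans, PPh3 trans; Cl trans, PPh3 cis.

6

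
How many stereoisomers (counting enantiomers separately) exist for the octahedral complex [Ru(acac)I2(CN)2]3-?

The six octahedral sites form three mutually perpendicular trans pairs.
Each acac is bidentate and must span two cis positions.
Working through the distinct placements yields 3 geometric isomers: I cis, CN trans; I cis, CN cis (chiral); I trans, CN cis.
One of these lacks any improper symmetry element and so occurs as an enantiomeric pair, giving 3 + 1 = 4 stereoisomers in total.

4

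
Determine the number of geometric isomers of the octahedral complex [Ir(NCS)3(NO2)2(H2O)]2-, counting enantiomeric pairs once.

3

The distinct arrangements are (3 in all): NCS mer, NO2 trans; NCS fac, NO2 cis; NCS mer, NO2 cis.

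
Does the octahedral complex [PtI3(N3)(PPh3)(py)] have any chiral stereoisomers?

yes

The six octahedral sites form three mutually perpendicular trans pairs.
There are 4 geometric isomers: I mer (3 arrangements); I fac (chiral).
One of these lacks any improper symmetry element and so occurs as an enantiomeric pair, giving 4 + 1 = 5 stereoisomers in total.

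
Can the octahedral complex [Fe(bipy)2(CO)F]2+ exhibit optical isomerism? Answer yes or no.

The six octahedral sites form three mutually perpendicular trans pairs.
Each bipy is bidentate and must span two cis positions.
There are 2 geometric isomers: CO and F mutually trans; CO and F mutually cis (chiral).
One of these lacks any improper symmetry element and so occurs as an enantiomeric pair, giving 2 + 1 = 3 stereoisomers in total.

yes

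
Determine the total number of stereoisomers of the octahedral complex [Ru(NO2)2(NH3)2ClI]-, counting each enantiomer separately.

8

Systematic placement gives 6 geometric isomers: NO2 trans, NH3 trans; NO2 cis, NH3 cis (3 arrangements, 2 chiral); NO2 trans, NH3 cis; NO2 cis, NH3 trans.
Of these, 2 lack any improper symmetry element and so occur as enantiomeric pairs, giving 6 + 2 = 8 stereoisomers in total.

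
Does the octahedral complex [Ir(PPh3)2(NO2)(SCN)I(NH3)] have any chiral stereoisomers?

An octahedron has six vertices in three trans pairs; every non-trans pair is cis.
Systematic enumeration (placing each ligand type in turn and discarding arrangements equivalent by rotation or reflection) gives 9 geometric isomers.
Of these, 6 lack any improper symmetry element and so occur as enantiomeric pairs, giving 9 + 6 = 15 stereoisomers in total.

yes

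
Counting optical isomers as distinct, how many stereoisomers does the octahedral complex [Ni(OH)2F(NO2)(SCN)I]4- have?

15

Placing the ligands in turn and identifying arrangements related by rotation or reflection leaves 9 distinct geometric isomers.
Of these, 6 lack any improper symmetry element and so occur as enantiomeric pairs, giving 9 + 6 = 15 stereoisomers in total.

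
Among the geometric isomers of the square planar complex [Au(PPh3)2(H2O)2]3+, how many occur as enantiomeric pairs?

0

A square has two trans pairs of vertices; adjacent vertices are cis.
Working through the distinct placements yields 2 geometric isomers: PPh3 cis; PPh3 trans.
Each arrangement has an internal mirror plane or centre of symmetry, so none is chiral.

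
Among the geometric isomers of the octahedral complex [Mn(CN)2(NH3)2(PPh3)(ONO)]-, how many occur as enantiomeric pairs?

An octahedron has six vertices in three trans pairs; every non-trans pair is cis.
Systematic placement gives 6 geometric isomers: CN trans, NH3 trans; CN trans, NH3 cis; CN cis, NH3 cis (3 arrangements, 2 chiral); CN cis, NH3 trans.
Of these, 2 lack any improper symmetry element and so occur as enantiomeric pairs, giving 6 + 2 = 8 stereoisomers in total.

2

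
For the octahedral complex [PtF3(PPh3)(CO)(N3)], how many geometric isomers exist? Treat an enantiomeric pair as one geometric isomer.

4

In an octahedral complex each vertex has one trans partner and four cis neighbours.
There are 4 geometric isomers: F mer (3 arrangements); F fac (chiral).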